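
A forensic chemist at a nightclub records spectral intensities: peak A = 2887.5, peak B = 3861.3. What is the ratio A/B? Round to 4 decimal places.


Spectral peak ratio:
Peak A = 2887.5 counts
Peak B = 3861.3 counts
Ratio = 2887.5 / 3861.3 = 0.7478

0.7478


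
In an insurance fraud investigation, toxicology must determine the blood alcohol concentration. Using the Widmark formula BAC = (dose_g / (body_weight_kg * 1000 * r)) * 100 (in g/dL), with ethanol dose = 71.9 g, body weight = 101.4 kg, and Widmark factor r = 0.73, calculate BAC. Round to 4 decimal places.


Applying the Widmark formula:
BAC = (dose_g / (body_wt * 1000 * r)) * 100
Denominator = 101.4 * 1000 * 0.73 = 74022
BAC = (71.9 / 74022) * 100
BAC = 0.0971 g/dL

0.0971


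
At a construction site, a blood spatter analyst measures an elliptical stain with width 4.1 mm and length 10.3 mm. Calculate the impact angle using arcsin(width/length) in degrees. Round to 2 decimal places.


Blood spatter impact angle calculation:
width / length = 4.1 / 10.3 = 0.398058
angle = arcsin(0.398058)
angle = 23.46 degrees

23.46


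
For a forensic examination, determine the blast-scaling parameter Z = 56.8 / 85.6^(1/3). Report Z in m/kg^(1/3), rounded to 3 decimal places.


Scaled distance calculation:
W^(1/3) = 85.6^(1/3) = 4.407151
Z = R / W^(1/3) = 56.8 / 4.407151
Z = 12.888 m/kg^(1/3)

12.888


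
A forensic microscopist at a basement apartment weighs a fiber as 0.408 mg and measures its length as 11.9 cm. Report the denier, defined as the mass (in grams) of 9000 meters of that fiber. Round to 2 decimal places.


Denier calculation:
Mass in grams = 0.408 mg / 1000 = 0.000408 g
Length in meters = 11.9 cm / 100 = 0.119 m
Linear density = mass / length = 0.000408 / 0.119 = 0.00342857 g/m
Denier = (g/m) * 9000 = 0.00342857 * 9000 = 30.86

30.86


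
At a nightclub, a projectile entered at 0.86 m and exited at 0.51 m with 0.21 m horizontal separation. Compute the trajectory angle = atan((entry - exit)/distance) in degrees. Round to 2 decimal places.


Bullet trajectory angle:
Height difference = 0.86 - 0.51 = 0.35 m
angle = atan(0.35 / 0.21)
angle = atan(1.666667)
angle = 59.04 degrees

59.04


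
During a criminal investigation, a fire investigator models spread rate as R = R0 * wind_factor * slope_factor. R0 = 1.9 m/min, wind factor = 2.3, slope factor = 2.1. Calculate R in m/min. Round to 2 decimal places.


Fire spread rate calculation:
R = R0 * wind_factor * slope_factor
= 1.9 * 2.3 * 2.1
= 4.37 * 2.1
= 9.18 m/min

9.18


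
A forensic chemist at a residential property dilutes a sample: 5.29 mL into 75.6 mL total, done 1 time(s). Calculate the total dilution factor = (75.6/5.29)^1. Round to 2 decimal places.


Dilution factor calculation:
Single dilution = V_total / V_sample = 75.6 / 5.29 ≈ 14.291115
Number of dilutions = 1
Total DF = (75.6 / 5.29)^1 (full precision, rounded at the end) = 14.29

14.29


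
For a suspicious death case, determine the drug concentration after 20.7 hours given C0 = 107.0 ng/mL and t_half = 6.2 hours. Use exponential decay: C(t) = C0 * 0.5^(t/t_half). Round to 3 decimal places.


Drug concentration decay:
Number of half-lives = t / t_half = 20.7 / 6.2 = 3.33871
Decay factor = 0.5^3.33871 = 0.09884351
C(t) = 107.0 * 0.09884351 = 10.576 ng/mL

10.576


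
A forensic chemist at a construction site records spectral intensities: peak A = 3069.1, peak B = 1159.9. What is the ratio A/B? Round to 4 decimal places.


Spectral peak ratio:
Peak A = 3069.1 counts
Peak B = 1159.9 counts
Ratio = 3069.1 / 1159.9 = 2.6460

2.6460


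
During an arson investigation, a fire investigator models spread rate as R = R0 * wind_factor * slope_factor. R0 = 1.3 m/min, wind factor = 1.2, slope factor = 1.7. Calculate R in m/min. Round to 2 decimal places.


Fire spread rate calculation:
R = R0 * wind_factor * slope_factor
= 1.3 * 1.2 * 1.7
= 1.56 * 1.7
= 2.65 m/min

2.65


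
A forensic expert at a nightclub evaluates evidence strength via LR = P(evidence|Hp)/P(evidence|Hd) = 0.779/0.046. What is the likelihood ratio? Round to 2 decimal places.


Likelihood ratio calculation:
LR = P(E|Hp) / P(E|Hd)
LR = 0.779 / 0.046
LR = 16.93

16.93


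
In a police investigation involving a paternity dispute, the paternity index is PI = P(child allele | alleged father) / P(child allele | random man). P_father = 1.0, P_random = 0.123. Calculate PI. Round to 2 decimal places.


Paternity Index calculation:
PI = P(allele|father) / P(allele|random)
PI = 1.0 / 0.123
PI = 8.13

8.13


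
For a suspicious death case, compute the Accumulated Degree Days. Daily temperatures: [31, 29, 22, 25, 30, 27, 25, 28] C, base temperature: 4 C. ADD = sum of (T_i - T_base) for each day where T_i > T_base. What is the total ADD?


Computing ADD day by day:
Day 1: max(0, 31 - 4) = 27
Day 2: max(0, 29 - 4) = 25
Day 3: max(0, 22 - 4) = 18
Day 4: max(0, 25 - 4) = 21
Day 5: max(0, 30 - 4) = 26
Day 6: max(0, 27 - 4) = 23
Day 7: max(0, 25 - 4) = 21
Day 8: max(0, 28 - 4) = 24
Total ADD = 185

185


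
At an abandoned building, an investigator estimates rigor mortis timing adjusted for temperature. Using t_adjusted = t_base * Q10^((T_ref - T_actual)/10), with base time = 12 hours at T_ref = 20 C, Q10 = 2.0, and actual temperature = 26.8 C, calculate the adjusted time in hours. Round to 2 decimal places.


Rigor mortis time adjustment:
Exponent = (T_ref - T_actual) / 10 = (20 - 26.8) / 10 = -0.68
Q10 factor = 2.0^-0.68 = 0.62417
t_adjusted = 12 * 0.62417 = 7.49 hours

7.49


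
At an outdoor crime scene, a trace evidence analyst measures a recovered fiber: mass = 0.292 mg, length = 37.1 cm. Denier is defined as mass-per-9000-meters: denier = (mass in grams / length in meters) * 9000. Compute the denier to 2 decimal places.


Denier calculation:
Mass in grams = 0.292 mg / 1000 = 0.000292 g
Length in meters = 37.1 cm / 100 = 0.371 m
Linear density = mass / length = 0.000292 / 0.371 = 0.00078706 g/m
Denier = (g/m) * 9000 = 0.00078706 * 9000 = 7.08

7.08


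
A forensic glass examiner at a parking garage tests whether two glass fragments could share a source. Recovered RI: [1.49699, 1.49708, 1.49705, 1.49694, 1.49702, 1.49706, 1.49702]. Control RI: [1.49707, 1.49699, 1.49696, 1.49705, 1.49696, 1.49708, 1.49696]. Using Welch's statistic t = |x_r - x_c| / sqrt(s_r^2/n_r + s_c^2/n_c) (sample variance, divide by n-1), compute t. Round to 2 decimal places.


Welch's t-criterion for glass RI comparison:
Recovered mean = sum / n_r = 10.47916 / 7 = 1.4970229
Control mean = sum / n_c = 10.47907 / 7 = 1.49701
Recovered sample variance s_r^2 = 2.22381e-09
Control sample variance s_c^2 = 3e-09
Welch SE (unpooled) = sqrt(s_r^2/n_r + s_c^2/n_c) = sqrt(3.17687e-10 + 4.28571e-10) = sqrt(7.46258e-10) = 2.73177e-05
|mean_r - mean_c| = 1.28571e-05
t = 1.28571e-05 / 2.73177e-05 = 0.47

0.47


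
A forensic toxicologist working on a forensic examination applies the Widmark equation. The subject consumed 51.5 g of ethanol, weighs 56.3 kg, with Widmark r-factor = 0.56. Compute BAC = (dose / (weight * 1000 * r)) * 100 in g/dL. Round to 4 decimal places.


Applying the Widmark formula:
BAC = (dose_g / (body_wt * 1000 * r)) * 100
Denominator = 56.3 * 1000 * 0.56 = 31528
BAC = (51.5 / 31528) * 100
BAC = 0.1633 g/dL

0.1633


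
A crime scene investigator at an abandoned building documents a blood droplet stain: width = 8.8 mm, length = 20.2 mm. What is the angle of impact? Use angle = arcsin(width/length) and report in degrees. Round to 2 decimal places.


Blood spatter impact angle calculation:
width / length = 8.8 / 20.2 = 0.435644
angle = arcsin(0.435644)
angle = 25.83 degrees

25.83


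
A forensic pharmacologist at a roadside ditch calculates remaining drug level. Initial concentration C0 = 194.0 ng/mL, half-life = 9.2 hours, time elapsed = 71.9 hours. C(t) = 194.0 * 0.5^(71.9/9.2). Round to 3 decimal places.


Drug concentration decay:
Number of half-lives = t / t_half = 71.9 / 9.2 = 7.815217
Decay factor = 0.5^7.815217 = 0.00444002
C(t) = 194.0 * 0.00444002 = 0.861 ng/mL

0.861


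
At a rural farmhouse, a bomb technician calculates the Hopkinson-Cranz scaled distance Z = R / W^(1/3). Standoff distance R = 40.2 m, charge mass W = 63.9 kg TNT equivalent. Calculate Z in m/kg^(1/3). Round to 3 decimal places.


Scaled distance calculation:
W^(1/3) = 63.9^(1/3) = 3.997916
Z = R / W^(1/3) = 40.2 / 3.997916
Z = 10.055 m/kg^(1/3)

10.055


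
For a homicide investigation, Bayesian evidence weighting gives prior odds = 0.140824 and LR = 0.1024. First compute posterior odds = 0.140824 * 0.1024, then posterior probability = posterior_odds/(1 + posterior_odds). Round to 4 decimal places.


Bayesian evidence evaluation:
Posterior odds = prior_odds * LR = 0.140824 * 0.1024 = 0.01442038
Posterior probability = posterior_odds / (1 + posterior_odds)
= 0.01442038 / (1 + 0.01442038)
= 0.01442038 / 1.01442038
= 0.0142

0.0142


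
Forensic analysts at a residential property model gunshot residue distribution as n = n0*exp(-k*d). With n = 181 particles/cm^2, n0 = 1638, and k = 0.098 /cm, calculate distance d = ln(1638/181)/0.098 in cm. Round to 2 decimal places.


GSR distance calculation:
n0/n = 1638 / 181 = 9.049724
ln(n0/n) = 2.202734
d = 2.202734 / 0.098 = 22.48 cm

22.48


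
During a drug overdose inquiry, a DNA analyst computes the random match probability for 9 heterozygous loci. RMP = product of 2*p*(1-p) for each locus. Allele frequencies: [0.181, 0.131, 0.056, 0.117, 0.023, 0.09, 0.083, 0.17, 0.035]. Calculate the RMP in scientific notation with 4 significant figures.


Computing RMP for 9 loci:
Locus 1: 2 * 0.181 * 0.819 = 0.296478
Locus 2: 2 * 0.131 * 0.869 = 0.227678
Locus 3: 2 * 0.056 * 0.944 = 0.105728
Locus 4: 2 * 0.117 * 0.883 = 0.206622
Locus 5: 2 * 0.023 * 0.977 = 0.044942
Locus 6: 2 * 0.09 * 0.91 = 0.1638
Locus 7: 2 * 0.083 * 0.917 = 0.152222
Locus 8: 2 * 0.17 * 0.83 = 0.2822
Locus 9: 2 * 0.035 * 0.965 = 0.06755
RMP = 3.150e-08

3.150e-08


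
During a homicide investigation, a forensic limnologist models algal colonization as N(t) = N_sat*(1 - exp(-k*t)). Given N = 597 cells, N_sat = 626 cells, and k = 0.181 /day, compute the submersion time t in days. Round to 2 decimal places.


PMSI from diatom colonization curve:
N / N_sat = 597 / 626 = 0.953674
1 - N/N_sat = 0.046326
ln(1 - N/N_sat) = -3.072052
t = -ln(1 - N/N_sat) / k = -(-3.072052) / 0.181 = 16.97 days

16.97


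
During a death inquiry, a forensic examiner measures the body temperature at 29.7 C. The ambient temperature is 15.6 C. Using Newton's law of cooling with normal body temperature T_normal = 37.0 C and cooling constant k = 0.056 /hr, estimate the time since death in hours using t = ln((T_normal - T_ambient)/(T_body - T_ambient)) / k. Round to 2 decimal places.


Using Newton's law of cooling:
t = ln((T_normal - T_ambient) / (T_body - T_ambient)) / k
T_normal - T_ambient = 21.4
T_body - T_ambient = 14.1
Ratio = 1.51773
ln(ratio) = 0.417216
t = 0.417216 / 0.056 = 7.45 hours

7.45


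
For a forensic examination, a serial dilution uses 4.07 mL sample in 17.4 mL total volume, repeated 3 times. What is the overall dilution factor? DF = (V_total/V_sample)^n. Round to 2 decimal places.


Dilution factor calculation:
Single dilution = V_total / V_sample = 17.4 / 4.07 ≈ 4.275184
Number of dilutions = 3
Total DF = (17.4 / 4.07)^3 (full precision, rounded at the end) = 78.14

78.14


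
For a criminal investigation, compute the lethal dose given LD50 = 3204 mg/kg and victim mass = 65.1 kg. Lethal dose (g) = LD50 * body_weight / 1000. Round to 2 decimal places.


Lethal dose calculation:
Lethal dose = LD50 * body_weight / 1000
= 3204 * 65.1 / 1000
= 208580.4 / 1000
= 208.58 g

208.58


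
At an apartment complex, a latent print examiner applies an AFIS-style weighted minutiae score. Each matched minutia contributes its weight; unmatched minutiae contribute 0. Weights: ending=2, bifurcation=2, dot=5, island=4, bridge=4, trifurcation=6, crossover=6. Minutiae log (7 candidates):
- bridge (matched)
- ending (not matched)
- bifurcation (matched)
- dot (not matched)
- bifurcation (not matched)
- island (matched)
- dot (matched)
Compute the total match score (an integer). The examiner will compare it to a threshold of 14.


Weighted minutiae match score:
  bridge: matched, +4 (running total 4)
  ending: not matched, +0
  bifurcation: matched, +2 (running total 6)
  dot: not matched, +0
  bifurcation: not matched, +0
  island: matched, +4 (running total 10)
  dot: matched, +5 (running total 15)
Total score = 15
Threshold = 14; verdict = identification

15


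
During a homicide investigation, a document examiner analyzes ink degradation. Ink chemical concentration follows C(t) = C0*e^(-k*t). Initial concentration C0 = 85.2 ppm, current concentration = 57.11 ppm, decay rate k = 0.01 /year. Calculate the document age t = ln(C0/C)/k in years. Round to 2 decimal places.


Document age estimation:
C0/C = 85.2 / 57.11 = 1.491858
ln(C0/C) = 0.400022
t = 0.400022 / 0.01 = 40.00 years

40.00


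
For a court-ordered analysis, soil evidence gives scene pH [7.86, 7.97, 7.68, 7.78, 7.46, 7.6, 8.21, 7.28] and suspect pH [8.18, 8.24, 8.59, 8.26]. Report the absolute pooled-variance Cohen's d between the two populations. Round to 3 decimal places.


Pooled-variance Cohen's d for soil pH comparison:
Scene mean = 61.84 / 8 = 7.73
Suspect mean = 33.27 / 4 = 8.3175
Scene sample variance s_s^2 = 0.086029
Suspect sample variance s_c^2 = 0.034158
Pooled variance = ((n_s-1)*s_s^2 + (n_c-1)*s_c^2) / (n_s + n_c - 2) = 0.070468
Pooled SD = sqrt(0.070468) = 0.265458
Mean difference = -0.5875
|d| = |-0.5875| / 0.265458 = 2.213

2.213


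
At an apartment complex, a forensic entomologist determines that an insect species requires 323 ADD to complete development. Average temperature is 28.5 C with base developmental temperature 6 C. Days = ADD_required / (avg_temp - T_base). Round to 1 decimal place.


Insect development time:
Effective temperature = avg_temp - T_base = 28.5 - 6 = 22.5 C
Days = ADD / effective_temp = 323 / 22.5 = 14.4 days

14.4


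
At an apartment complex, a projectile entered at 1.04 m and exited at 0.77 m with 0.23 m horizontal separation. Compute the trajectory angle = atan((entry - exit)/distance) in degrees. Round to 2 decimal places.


Bullet trajectory angle:
Height difference = 1.04 - 0.77 = 0.27 m
angle = atan(0.27 / 0.23)
angle = atan(1.173913)
angle = 49.57 degrees

49.57


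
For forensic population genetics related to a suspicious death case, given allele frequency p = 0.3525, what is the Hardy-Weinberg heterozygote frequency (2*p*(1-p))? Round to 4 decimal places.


Hardy-Weinberg heterozygote frequency:
q = 1 - p = 1 - 0.3525 = 0.6475
2pq = 2 * 0.3525 * 0.6475 = 0.4565

0.4565


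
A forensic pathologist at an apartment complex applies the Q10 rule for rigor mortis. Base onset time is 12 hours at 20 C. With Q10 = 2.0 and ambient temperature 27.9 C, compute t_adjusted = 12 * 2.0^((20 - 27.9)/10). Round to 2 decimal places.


Rigor mortis time adjustment:
Exponent = (T_ref - T_actual) / 10 = (20 - 27.9) / 10 = -0.79
Q10 factor = 2.0^-0.79 = 0.57834
t_adjusted = 12 * 0.57834 = 6.94 hours

6.94


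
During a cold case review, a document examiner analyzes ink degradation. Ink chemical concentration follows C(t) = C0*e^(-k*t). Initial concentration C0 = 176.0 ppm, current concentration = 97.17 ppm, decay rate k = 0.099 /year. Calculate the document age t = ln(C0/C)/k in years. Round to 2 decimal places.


Document age estimation:
C0/C = 176.0 / 97.17 = 1.811259
ln(C0/C) = 0.594022
t = 0.594022 / 0.099 = 6.00 years

6.00


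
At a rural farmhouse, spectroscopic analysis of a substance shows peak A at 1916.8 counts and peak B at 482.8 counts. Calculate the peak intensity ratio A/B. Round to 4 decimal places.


Spectral peak ratio:
Peak A = 1916.8 counts
Peak B = 482.8 counts
Ratio = 1916.8 / 482.8 = 3.9702

3.9702


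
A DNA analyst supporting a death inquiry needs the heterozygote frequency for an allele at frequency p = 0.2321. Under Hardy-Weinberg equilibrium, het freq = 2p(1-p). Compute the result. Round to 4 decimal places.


Hardy-Weinberg heterozygote frequency:
q = 1 - p = 1 - 0.2321 = 0.7679
2pq = 2 * 0.2321 * 0.7679 = 0.3565

0.3565


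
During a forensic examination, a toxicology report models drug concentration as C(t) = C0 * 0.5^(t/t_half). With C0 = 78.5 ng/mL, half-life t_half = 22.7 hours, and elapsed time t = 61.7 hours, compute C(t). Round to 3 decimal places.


Drug concentration decay:
Number of half-lives = t / t_half = 61.7 / 22.7 = 2.718062
Decay factor = 0.5^2.718062 = 0.15197838
C(t) = 78.5 * 0.15197838 = 11.930 ng/mL

11.930


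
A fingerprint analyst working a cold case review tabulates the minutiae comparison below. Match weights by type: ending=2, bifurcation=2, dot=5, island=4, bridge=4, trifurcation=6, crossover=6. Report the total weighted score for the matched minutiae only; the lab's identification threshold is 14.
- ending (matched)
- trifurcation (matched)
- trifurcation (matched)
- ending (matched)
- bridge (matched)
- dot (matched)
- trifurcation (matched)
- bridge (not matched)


Weighted minutiae match score:
  ending: matched, +2 (running total 2)
  trifurcation: matched, +6 (running total 8)
  trifurcation: matched, +6 (running total 14)
  ending: matched, +2 (running total 16)
  bridge: matched, +4 (running total 20)
  dot: matched, +5 (running total 25)
  trifurcation: matched, +6 (running total 31)
  bridge: not matched, +0
Total score = 31
Threshold = 14; verdict = identification

31


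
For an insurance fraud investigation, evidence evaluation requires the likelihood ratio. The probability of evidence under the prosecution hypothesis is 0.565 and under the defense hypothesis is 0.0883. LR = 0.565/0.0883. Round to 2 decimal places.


Likelihood ratio calculation:
LR = P(E|Hp) / P(E|Hd)
LR = 0.565 / 0.0883
LR = 6.40

6.40


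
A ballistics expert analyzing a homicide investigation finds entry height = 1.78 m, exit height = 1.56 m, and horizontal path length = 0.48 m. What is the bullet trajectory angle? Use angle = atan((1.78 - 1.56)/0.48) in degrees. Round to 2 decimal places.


Bullet trajectory angle:
Height difference = 1.78 - 1.56 = 0.22 m
angle = atan(0.22 / 0.48)
angle = atan(0.458333)
angle = 24.62 degrees

24.62


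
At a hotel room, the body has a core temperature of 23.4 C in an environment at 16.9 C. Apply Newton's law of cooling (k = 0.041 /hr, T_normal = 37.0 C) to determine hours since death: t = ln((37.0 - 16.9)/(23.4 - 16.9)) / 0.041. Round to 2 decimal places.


Using Newton's law of cooling:
t = ln((T_normal - T_ambient) / (T_body - T_ambient)) / k
T_normal - T_ambient = 20.1
T_body - T_ambient = 6.5
Ratio = 3.092308
ln(ratio) = 1.128918
t = 1.128918 / 0.041 = 27.53 hours

27.53


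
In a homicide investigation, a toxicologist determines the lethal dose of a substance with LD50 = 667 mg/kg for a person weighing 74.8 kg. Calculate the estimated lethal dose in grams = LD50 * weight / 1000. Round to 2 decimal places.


Lethal dose calculation:
Lethal dose = LD50 * body_weight / 1000
= 667 * 74.8 / 1000
= 49891.6 / 1000
= 49.89 g

49.89


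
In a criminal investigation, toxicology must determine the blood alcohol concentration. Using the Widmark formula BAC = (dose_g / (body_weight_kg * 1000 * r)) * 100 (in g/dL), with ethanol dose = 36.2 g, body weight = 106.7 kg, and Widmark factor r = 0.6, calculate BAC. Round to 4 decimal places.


Applying the Widmark formula:
BAC = (dose_g / (body_wt * 1000 * r)) * 100
Denominator = 106.7 * 1000 * 0.6 = 64020
BAC = (36.2 / 64020) * 100
BAC = 0.0565 g/dL

0.0565


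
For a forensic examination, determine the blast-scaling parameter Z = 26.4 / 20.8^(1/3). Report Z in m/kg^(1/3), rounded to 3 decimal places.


Scaled distance calculation:
W^(1/3) = 20.8^(1/3) = 2.750138
Z = R / W^(1/3) = 26.4 / 2.750138
Z = 9.600 m/kg^(1/3)

9.600


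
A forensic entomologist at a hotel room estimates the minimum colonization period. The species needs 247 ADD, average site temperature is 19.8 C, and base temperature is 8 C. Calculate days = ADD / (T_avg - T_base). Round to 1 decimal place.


Insect development time:
Effective temperature = avg_temp - T_base = 19.8 - 8 = 11.8 C
Days = ADD / effective_temp = 247 / 11.8 = 20.9 days

20.9


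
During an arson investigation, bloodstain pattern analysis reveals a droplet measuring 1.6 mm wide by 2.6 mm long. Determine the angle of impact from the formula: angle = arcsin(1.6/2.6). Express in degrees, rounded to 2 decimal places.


Blood spatter impact angle calculation:
width / length = 1.6 / 2.6 = 0.615385
angle = arcsin(0.615385)
angle = 37.98 degrees

37.98


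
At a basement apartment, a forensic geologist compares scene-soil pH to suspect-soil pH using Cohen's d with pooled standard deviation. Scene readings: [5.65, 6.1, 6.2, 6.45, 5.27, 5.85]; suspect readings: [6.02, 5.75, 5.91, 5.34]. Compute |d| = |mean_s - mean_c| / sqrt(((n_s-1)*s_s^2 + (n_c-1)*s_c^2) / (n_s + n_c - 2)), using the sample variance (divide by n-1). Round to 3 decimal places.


Pooled-variance Cohen's d for soil pH comparison:
Scene mean = 35.52 / 6 = 5.92
Suspect mean = 23.02 / 4 = 5.755
Scene sample variance s_s^2 = 0.1784
Suspect sample variance s_c^2 = 0.088833
Pooled variance = ((n_s-1)*s_s^2 + (n_c-1)*s_c^2) / (n_s + n_c - 2) = 0.144813
Pooled SD = sqrt(0.144813) = 0.380543
Mean difference = 0.165
|d| = |0.165| / 0.380543 = 0.434

0.434


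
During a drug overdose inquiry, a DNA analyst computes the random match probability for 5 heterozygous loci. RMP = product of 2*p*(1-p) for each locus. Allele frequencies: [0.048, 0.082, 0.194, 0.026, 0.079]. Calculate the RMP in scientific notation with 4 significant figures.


Computing RMP for 5 loci:
Locus 1: 2 * 0.048 * 0.952 = 0.091392
Locus 2: 2 * 0.082 * 0.918 = 0.150552
Locus 3: 2 * 0.194 * 0.806 = 0.312728
Locus 4: 2 * 0.026 * 0.974 = 0.050648
Locus 5: 2 * 0.079 * 0.921 = 0.145518
RMP = 3.171e-05

3.171e-05


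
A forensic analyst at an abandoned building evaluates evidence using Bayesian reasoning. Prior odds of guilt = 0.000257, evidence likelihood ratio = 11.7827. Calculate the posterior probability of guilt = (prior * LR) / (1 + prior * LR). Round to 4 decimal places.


Bayesian evidence evaluation:
Posterior odds = prior_odds * LR = 0.000257 * 11.7827 = 0.003028154
Posterior probability = posterior_odds / (1 + posterior_odds)
= 0.003028154 / (1 + 0.003028154)
= 0.003028154 / 1.003028154
= 0.0030

0.0030


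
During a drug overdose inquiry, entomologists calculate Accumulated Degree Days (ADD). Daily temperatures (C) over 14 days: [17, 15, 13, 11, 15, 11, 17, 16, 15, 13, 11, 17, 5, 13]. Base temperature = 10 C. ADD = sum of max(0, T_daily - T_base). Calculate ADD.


Computing ADD day by day:
Day 1: max(0, 17 - 10) = 7
Day 2: max(0, 15 - 10) = 5
Day 3: max(0, 13 - 10) = 3
Day 4: max(0, 11 - 10) = 1
Day 5: max(0, 15 - 10) = 5
Day 6: max(0, 11 - 10) = 1
Day 7: max(0, 17 - 10) = 7
Day 8: max(0, 16 - 10) = 6
Day 9: max(0, 15 - 10) = 5
Day 10: max(0, 13 - 10) = 3
Day 11: max(0, 11 - 10) = 1
Day 12: max(0, 17 - 10) = 7
Day 13: max(0, 5 - 10) = 0
Day 14: max(0, 13 - 10) = 3
Total ADD = 54

54


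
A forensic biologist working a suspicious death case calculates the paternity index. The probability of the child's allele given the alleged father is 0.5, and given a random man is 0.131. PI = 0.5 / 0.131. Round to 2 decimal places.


Paternity Index calculation:
PI = P(allele|father) / P(allele|random)
PI = 0.5 / 0.131
PI = 3.82

3.82


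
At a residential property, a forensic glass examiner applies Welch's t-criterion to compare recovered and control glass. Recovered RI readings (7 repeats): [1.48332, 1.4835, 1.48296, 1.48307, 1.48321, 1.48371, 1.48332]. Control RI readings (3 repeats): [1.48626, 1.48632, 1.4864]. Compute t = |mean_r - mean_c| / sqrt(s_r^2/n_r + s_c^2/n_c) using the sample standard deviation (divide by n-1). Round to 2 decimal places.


Welch's t-criterion for glass RI comparison:
Recovered mean = sum / n_r = 10.38309 / 7 = 1.4832986
Control mean = sum / n_c = 4.45898 / 3 = 1.4863267
Recovered sample variance s_r^2 = 6.42476e-08
Control sample variance s_c^2 = 4.93333e-09
Welch SE (unpooled) = sqrt(s_r^2/n_r + s_c^2/n_c) = sqrt(9.17823e-09 + 1.64444e-09) = sqrt(1.08227e-08) = 0.000104032
|mean_r - mean_c| = 0.0030281
t = 0.0030281 / 0.000104032 = 29.11

29.11


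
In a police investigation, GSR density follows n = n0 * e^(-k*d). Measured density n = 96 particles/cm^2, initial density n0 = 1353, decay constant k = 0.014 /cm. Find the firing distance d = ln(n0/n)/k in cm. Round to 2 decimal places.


GSR distance calculation:
n0/n = 1353 / 96 = 14.09375
ln(n0/n) = 2.645731
d = 2.645731 / 0.014 = 188.98 cm

188.98


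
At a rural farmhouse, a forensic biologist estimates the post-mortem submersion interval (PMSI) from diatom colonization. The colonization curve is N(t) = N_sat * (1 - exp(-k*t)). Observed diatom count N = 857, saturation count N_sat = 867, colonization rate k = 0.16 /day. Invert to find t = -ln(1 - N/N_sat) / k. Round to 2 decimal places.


PMSI from diatom colonization curve:
N / N_sat = 857 / 867 = 0.988466
1 - N/N_sat = 0.011534
ln(1 - N/N_sat) = -4.462456
t = -ln(1 - N/N_sat) / k = -(-4.462456) / 0.16 = 27.89 days

27.89


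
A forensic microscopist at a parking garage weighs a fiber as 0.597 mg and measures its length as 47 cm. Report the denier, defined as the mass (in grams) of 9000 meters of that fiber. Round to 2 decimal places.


Denier calculation:
Mass in grams = 0.597 mg / 1000 = 0.000597 g
Length in meters = 47 cm / 100 = 0.47 m
Linear density = mass / length = 0.000597 / 0.47 = 0.00127021 g/m
Denier = (g/m) * 9000 = 0.00127021 * 9000 = 11.43

11.43


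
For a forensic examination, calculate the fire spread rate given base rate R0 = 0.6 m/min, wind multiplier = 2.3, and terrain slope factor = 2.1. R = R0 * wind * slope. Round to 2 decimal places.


Fire spread rate calculation:
R = R0 * wind_factor * slope_factor
= 0.6 * 2.3 * 2.1
= 1.38 * 2.1
= 2.90 m/min

2.90


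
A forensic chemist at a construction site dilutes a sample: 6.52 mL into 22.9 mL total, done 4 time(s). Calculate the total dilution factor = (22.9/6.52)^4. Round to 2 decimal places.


Dilution factor calculation:
Single dilution = V_total / V_sample = 22.9 / 6.52 ≈ 3.51227
Number of dilutions = 4
Total DF = (22.9 / 6.52)^4 (full precision, rounded at the end) = 152.18

152.18


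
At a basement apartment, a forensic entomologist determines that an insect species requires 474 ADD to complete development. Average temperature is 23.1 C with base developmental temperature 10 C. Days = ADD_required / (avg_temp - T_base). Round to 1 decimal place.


Insect development time:
Effective temperature = avg_temp - T_base = 23.1 - 10 = 13.1 C
Days = ADD / effective_temp = 474 / 13.1 = 36.2 days

36.2


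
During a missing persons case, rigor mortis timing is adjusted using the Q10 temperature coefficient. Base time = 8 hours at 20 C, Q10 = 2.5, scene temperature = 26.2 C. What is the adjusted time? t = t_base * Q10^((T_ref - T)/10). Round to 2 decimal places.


Rigor mortis time adjustment:
Exponent = (T_ref - T_actual) / 10 = (20 - 26.2) / 10 = -0.62
Q10 factor = 2.5^-0.62 = 0.5666
t_adjusted = 8 * 0.5666 = 4.53 hours

4.53


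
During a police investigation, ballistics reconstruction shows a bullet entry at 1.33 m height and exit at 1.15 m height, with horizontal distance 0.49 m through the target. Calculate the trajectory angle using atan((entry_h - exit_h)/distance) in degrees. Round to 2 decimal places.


Bullet trajectory angle:
Height difference = 1.33 - 1.15 = 0.18 m
angle = atan(0.18 / 0.49)
angle = atan(0.367347)
angle = 20.17 degrees

20.17


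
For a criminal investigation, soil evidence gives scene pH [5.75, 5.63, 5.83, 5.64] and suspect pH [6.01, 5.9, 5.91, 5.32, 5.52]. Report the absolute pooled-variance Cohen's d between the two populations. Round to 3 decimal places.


Pooled-variance Cohen's d for soil pH comparison:
Scene mean = 22.85 / 4 = 5.7125
Suspect mean = 28.66 / 5 = 5.732
Scene sample variance s_s^2 = 0.009092
Suspect sample variance s_c^2 = 0.08797
Pooled variance = ((n_s-1)*s_s^2 + (n_c-1)*s_c^2) / (n_s + n_c - 2) = 0.054165
Pooled SD = sqrt(0.054165) = 0.232734
Mean difference = -0.0195
|d| = |-0.0195| / 0.232734 = 0.084

0.084


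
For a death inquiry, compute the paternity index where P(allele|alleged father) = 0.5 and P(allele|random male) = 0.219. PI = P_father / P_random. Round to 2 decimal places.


Paternity Index calculation:
PI = P(allele|father) / P(allele|random)
PI = 0.5 / 0.219
PI = 2.28

2.28


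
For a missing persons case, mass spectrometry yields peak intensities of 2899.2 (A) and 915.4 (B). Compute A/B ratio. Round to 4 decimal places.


Spectral peak ratio:
Peak A = 2899.2 counts
Peak B = 915.4 counts
Ratio = 2899.2 / 915.4 = 3.1671

3.1671


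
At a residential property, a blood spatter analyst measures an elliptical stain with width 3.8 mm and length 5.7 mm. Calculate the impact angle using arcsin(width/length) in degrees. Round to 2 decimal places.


Blood spatter impact angle calculation:
width / length = 3.8 / 5.7 = 0.666667
angle = arcsin(0.666667)
angle = 41.81 degrees

41.81


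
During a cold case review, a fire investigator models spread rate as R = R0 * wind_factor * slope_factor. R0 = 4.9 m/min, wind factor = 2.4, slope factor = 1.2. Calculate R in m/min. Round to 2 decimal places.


Fire spread rate calculation:
R = R0 * wind_factor * slope_factor
= 4.9 * 2.4 * 1.2
= 11.76 * 1.2
= 14.11 m/min

14.11


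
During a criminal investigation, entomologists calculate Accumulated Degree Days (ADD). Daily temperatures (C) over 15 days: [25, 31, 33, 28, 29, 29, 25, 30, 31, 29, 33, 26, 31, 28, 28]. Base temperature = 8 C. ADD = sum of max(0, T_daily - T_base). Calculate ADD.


Computing ADD day by day:
Day 1: max(0, 25 - 8) = 17
Day 2: max(0, 31 - 8) = 23
Day 3: max(0, 33 - 8) = 25
Day 4: max(0, 28 - 8) = 20
Day 5: max(0, 29 - 8) = 21
Day 6: max(0, 29 - 8) = 21
Day 7: max(0, 25 - 8) = 17
Day 8: max(0, 30 - 8) = 22
Day 9: max(0, 31 - 8) = 23
Day 10: max(0, 29 - 8) = 21
Day 11: max(0, 33 - 8) = 25
Day 12: max(0, 26 - 8) = 18
Day 13: max(0, 31 - 8) = 23
Day 14: max(0, 28 - 8) = 20
Day 15: max(0, 28 - 8) = 20
Total ADD = 316

316


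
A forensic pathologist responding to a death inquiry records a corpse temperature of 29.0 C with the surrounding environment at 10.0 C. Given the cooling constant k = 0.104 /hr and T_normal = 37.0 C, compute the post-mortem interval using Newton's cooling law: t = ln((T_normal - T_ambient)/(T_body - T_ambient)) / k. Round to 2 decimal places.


Using Newton's law of cooling:
t = ln((T_normal - T_ambient) / (T_body - T_ambient)) / k
T_normal - T_ambient = 27.0
T_body - T_ambient = 19.0
Ratio = 1.421053
ln(ratio) = 0.351398
t = 0.351398 / 0.104 = 3.38 hours

3.38


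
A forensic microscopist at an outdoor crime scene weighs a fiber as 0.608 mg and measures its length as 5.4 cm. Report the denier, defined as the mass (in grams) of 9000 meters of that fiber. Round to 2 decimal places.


Denier calculation:
Mass in grams = 0.608 mg / 1000 = 0.000608 g
Length in meters = 5.4 cm / 100 = 0.054 m
Linear density = mass / length = 0.000608 / 0.054 = 0.01125926 g/m
Denier = (g/m) * 9000 = 0.01125926 * 9000 = 101.33

101.33


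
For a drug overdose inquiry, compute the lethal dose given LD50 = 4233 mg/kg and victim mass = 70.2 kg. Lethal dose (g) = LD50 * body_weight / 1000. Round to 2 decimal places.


Lethal dose calculation:
Lethal dose = LD50 * body_weight / 1000
= 4233 * 70.2 / 1000
= 297156.6 / 1000
= 297.16 g

297.16


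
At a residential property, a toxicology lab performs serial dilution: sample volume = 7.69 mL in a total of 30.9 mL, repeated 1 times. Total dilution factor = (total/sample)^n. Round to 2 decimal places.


Dilution factor calculation:
Single dilution = V_total / V_sample = 30.9 / 7.69 ≈ 4.018205
Number of dilutions = 1
Total DF = (30.9 / 7.69)^1 (full precision, rounded at the end) = 4.02

4.02


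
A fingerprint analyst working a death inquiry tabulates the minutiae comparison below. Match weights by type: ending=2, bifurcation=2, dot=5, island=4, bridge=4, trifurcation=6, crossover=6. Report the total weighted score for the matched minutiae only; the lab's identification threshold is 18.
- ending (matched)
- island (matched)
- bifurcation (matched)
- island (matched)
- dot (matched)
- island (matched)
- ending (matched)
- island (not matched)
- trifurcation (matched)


Weighted minutiae match score:
  ending: matched, +2 (running total 2)
  island: matched, +4 (running total 6)
  bifurcation: matched, +2 (running total 8)
  island: matched, +4 (running total 12)
  dot: matched, +5 (running total 17)
  island: matched, +4 (running total 21)
  ending: matched, +2 (running total 23)
  island: not matched, +0
  trifurcation: matched, +6 (running total 29)
Total score = 29
Threshold = 18; verdict = identification

29


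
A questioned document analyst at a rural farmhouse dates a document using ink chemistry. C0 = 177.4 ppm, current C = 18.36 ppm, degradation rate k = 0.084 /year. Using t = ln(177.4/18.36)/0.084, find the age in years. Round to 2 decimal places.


Document age estimation:
C0/C = 177.4 / 18.36 = 9.662309
ln(C0/C) = 2.268233
t = 2.268233 / 0.084 = 27.00 years

27.00


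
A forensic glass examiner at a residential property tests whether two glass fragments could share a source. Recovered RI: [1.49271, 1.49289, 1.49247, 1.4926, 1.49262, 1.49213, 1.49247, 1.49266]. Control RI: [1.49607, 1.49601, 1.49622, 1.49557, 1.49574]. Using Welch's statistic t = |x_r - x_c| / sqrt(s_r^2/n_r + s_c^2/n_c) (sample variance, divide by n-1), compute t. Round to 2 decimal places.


Welch's t-criterion for glass RI comparison:
Recovered mean = sum / n_r = 11.94055 / 8 = 1.4925687
Control mean = sum / n_c = 7.47961 / 5 = 1.495922
Recovered sample variance s_r^2 = 4.95839e-08
Control sample variance s_c^2 = 6.887e-08
Welch SE (unpooled) = sqrt(s_r^2/n_r + s_c^2/n_c) = sqrt(6.19799e-09 + 1.3774e-08) = sqrt(1.9972e-08) = 0.000141322
|mean_r - mean_c| = 0.00335325
t = 0.00335325 / 0.000141322 = 23.73

23.73


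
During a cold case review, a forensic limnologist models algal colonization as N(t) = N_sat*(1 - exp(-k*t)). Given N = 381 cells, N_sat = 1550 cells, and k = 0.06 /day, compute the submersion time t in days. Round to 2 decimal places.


PMSI from diatom colonization curve:
N / N_sat = 381 / 1550 = 0.245806
1 - N/N_sat = 0.754194
ln(1 - N/N_sat) = -0.282106
t = -ln(1 - N/N_sat) / k = -(-0.282106) / 0.06 = 4.70 days

4.70


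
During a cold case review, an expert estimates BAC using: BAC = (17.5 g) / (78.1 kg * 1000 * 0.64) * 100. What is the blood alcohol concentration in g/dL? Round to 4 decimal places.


Applying the Widmark formula:
BAC = (dose_g / (body_wt * 1000 * r)) * 100
Denominator = 78.1 * 1000 * 0.64 = 49984
BAC = (17.5 / 49984) * 100
BAC = 0.0350 g/dL

0.0350


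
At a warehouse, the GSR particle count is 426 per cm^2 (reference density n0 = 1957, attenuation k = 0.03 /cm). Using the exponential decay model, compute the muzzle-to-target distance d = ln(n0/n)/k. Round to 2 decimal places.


GSR distance calculation:
n0/n = 1957 / 426 = 4.593897
ln(n0/n) = 1.524729
d = 1.524729 / 0.03 = 50.82 cm

50.82


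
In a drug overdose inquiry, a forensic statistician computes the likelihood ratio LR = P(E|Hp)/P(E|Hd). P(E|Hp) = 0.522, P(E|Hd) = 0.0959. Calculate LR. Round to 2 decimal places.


Likelihood ratio calculation:
LR = P(E|Hp) / P(E|Hd)
LR = 0.522 / 0.0959
LR = 5.44

5.44


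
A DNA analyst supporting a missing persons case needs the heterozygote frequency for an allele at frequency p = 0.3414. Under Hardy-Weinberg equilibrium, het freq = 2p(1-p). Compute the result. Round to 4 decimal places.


Hardy-Weinberg heterozygote frequency:
q = 1 - p = 1 - 0.3414 = 0.6586
2pq = 2 * 0.3414 * 0.6586 = 0.4497

0.4497


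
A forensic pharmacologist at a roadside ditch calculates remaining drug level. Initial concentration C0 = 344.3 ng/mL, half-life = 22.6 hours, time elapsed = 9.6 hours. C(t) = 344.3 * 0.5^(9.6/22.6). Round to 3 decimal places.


Drug concentration decay:
Number of half-lives = t / t_half = 9.6 / 22.6 = 0.424779
Decay factor = 0.5^0.424779 = 0.74495284
C(t) = 344.3 * 0.74495284 = 256.487 ng/mL

256.487


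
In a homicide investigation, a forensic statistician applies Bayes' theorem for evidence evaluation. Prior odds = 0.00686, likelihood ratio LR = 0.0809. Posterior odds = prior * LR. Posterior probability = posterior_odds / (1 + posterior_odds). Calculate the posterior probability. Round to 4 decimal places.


Bayesian evidence evaluation:
Posterior odds = prior_odds * LR = 0.00686 * 0.0809 = 0.000554974
Posterior probability = posterior_odds / (1 + posterior_odds)
= 0.000554974 / (1 + 0.000554974)
= 0.000554974 / 1.000554974
= 0.0006

0.0006


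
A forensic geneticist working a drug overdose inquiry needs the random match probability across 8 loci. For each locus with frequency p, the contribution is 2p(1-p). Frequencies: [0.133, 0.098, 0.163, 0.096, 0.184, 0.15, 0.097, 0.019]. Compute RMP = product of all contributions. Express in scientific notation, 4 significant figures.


Computing RMP for 8 loci:
Locus 1: 2 * 0.133 * 0.867 = 0.230622
Locus 2: 2 * 0.098 * 0.902 = 0.176792
Locus 3: 2 * 0.163 * 0.837 = 0.272862
Locus 4: 2 * 0.096 * 0.904 = 0.173568
Locus 5: 2 * 0.184 * 0.816 = 0.300288
Locus 6: 2 * 0.15 * 0.85 = 0.255
Locus 7: 2 * 0.097 * 0.903 = 0.175182
Locus 8: 2 * 0.019 * 0.981 = 0.037278
RMP = 9.656e-07

9.656e-07


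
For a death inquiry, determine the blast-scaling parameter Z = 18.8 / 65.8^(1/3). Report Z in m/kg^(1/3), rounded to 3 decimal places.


Scaled distance calculation:
W^(1/3) = 65.8^(1/3) = 4.037154
Z = R / W^(1/3) = 18.8 / 4.037154
Z = 4.657 m/kg^(1/3)

4.657


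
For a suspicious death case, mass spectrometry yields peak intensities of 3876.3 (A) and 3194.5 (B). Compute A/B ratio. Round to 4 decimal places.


Spectral peak ratio:
Peak A = 3876.3 counts
Peak B = 3194.5 counts
Ratio = 3876.3 / 3194.5 = 1.2134

1.2134


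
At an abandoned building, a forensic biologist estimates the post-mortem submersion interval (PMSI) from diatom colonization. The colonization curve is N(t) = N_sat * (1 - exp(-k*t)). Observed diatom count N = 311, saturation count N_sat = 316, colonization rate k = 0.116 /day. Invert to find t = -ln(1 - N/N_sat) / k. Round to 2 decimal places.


PMSI from diatom colonization curve:
N / N_sat = 311 / 316 = 0.984177
1 - N/N_sat = 0.015823
ln(1 - N/N_sat) = -4.146291
t = -ln(1 - N/N_sat) / k = -(-4.146291) / 0.116 = 35.74 days

35.74


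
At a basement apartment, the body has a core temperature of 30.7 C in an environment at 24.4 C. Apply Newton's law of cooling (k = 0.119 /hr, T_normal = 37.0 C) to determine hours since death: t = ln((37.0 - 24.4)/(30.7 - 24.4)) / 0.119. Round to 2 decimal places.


Using Newton's law of cooling:
t = ln((T_normal - T_ambient) / (T_body - T_ambient)) / k
T_normal - T_ambient = 12.6
T_body - T_ambient = 6.3
Ratio = 2
ln(ratio) = 0.693147
t = 0.693147 / 0.119 = 5.82 hours

5.82


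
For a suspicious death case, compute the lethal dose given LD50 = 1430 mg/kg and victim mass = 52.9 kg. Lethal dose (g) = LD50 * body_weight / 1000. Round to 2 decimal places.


Lethal dose calculation:
Lethal dose = LD50 * body_weight / 1000
= 1430 * 52.9 / 1000
= 75647 / 1000
= 75.65 g

75.65


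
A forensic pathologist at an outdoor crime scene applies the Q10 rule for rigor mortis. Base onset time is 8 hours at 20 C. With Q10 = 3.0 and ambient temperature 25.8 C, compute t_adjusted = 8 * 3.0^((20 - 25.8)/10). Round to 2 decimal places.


Rigor mortis time adjustment:
Exponent = (T_ref - T_actual) / 10 = (20 - 25.8) / 10 = -0.58
Q10 factor = 3.0^-0.58 = 0.52877
t_adjusted = 8 * 0.52877 = 4.23 hours

4.23
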